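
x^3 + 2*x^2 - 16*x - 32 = (x - 4)*(x + 2)*(x + 4)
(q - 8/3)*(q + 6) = q^2 + 10*q/3 - 16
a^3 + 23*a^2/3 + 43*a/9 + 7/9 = (a + 1/3)^2*(a + 7)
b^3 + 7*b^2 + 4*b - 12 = (b - 1)*(b + 2)*(b + 6)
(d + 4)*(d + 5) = d^2 + 9*d + 20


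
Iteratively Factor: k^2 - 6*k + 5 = (k - 1)*(k - 5)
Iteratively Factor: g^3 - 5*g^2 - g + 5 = (g + 1)*(g^2 - 6*g + 5) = (g - 5)*(g + 1)*(g - 1)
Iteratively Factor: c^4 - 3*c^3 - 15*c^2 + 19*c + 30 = (c + 1)*(c^3 - 4*c^2 - 11*c + 30) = (c - 5)*(c + 1)*(c^2 + c - 6) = (c - 5)*(c + 1)*(c + 3)*(c - 2)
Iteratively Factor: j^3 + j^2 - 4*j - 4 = (j + 2)*(j^2 - j - 2) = (j - 2)*(j + 2)*(j + 1)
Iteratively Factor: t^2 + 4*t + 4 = (t + 2)*(t + 2)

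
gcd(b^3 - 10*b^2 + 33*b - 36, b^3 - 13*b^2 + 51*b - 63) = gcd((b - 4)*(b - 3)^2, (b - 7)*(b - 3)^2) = b^2 - 6*b + 9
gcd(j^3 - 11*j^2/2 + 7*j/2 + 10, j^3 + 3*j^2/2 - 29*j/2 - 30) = j - 4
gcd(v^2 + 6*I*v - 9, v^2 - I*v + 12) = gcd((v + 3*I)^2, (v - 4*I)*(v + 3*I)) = v + 3*I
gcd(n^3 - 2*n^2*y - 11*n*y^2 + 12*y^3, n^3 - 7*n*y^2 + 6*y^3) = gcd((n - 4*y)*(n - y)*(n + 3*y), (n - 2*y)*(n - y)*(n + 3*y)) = -n^2 - 2*n*y + 3*y^2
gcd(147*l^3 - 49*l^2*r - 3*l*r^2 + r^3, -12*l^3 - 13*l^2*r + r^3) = 1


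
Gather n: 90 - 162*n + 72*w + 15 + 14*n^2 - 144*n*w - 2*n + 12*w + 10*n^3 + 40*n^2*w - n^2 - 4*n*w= 10*n^3 + n^2*(40*w + 13) + n*(-148*w - 164) + 84*w + 105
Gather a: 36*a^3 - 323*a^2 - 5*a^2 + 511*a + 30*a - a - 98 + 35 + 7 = 36*a^3 - 328*a^2 + 540*a - 56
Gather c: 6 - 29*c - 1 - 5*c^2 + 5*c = -5*c^2 - 24*c + 5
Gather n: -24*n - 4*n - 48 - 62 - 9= -28*n - 119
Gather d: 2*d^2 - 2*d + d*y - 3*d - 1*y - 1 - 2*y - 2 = 2*d^2 + d*(y - 5) - 3*y - 3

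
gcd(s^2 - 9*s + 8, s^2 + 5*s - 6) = s - 1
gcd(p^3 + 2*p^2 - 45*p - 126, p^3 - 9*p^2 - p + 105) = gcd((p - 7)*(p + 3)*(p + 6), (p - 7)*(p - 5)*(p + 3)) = p^2 - 4*p - 21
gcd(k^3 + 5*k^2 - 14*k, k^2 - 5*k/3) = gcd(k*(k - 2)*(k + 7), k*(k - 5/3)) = k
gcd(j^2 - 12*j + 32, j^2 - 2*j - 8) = j - 4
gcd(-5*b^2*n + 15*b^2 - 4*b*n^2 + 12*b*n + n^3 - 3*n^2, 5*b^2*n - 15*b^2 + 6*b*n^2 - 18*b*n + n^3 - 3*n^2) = b*n - 3*b + n^2 - 3*n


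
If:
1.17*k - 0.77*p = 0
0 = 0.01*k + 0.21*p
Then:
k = 0.00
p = 0.00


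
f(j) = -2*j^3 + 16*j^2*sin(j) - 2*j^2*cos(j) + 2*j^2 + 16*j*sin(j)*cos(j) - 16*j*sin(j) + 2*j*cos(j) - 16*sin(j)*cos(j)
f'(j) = 2*j^2*sin(j) + 16*j^2*cos(j) - 6*j^2 - 16*j*sin(j)^2 + 30*j*sin(j) + 16*j*cos(j)^2 - 20*j*cos(j) + 4*j + 16*sin(j)^2 + 16*sin(j)*cos(j) - 16*sin(j) - 16*cos(j)^2 + 2*cos(j)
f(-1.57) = -51.86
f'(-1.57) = 78.27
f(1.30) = 6.03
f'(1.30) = 21.30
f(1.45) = 9.18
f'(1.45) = 20.38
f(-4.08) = 499.87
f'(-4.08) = -390.96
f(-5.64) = 670.88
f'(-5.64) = 190.65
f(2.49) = 11.93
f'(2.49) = -26.40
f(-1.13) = -18.29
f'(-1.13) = 65.35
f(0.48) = -4.57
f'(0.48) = -1.68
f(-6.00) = 581.06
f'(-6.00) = 305.33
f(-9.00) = 1130.47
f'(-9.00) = -1917.19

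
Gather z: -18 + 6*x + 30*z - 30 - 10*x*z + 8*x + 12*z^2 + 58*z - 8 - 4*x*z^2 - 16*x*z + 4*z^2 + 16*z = 14*x + z^2*(16 - 4*x) + z*(104 - 26*x) - 56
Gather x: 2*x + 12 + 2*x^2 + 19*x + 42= 2*x^2 + 21*x + 54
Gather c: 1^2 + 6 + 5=12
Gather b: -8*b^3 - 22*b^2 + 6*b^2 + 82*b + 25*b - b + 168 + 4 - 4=-8*b^3 - 16*b^2 + 106*b + 168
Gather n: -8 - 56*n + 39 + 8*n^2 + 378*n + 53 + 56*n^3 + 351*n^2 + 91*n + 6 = 56*n^3 + 359*n^2 + 413*n + 90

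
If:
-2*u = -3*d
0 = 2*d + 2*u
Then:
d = 0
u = 0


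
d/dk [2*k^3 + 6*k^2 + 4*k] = 6*k^2 + 12*k + 4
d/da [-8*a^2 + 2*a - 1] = 2 - 16*a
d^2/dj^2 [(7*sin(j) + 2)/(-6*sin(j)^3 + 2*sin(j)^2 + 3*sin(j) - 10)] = (1008*sin(j)^7 + 396*sin(j)^6 - 1244*sin(j)^5 - 5902*sin(j)^4 - 128*sin(j)^3 + 5596*sin(j)^2 + 568*sin(j) - 536)/(6*sin(j)^3 - 2*sin(j)^2 - 3*sin(j) + 10)^3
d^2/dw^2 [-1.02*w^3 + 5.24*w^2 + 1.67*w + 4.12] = 10.48 - 6.12*w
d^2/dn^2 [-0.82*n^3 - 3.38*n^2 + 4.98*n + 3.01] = -4.92*n - 6.76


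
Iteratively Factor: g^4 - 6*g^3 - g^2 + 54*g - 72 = (g - 3)*(g^3 - 3*g^2 - 10*g + 24) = (g - 3)*(g - 2)*(g^2 - g - 12) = (g - 4)*(g - 3)*(g - 2)*(g + 3)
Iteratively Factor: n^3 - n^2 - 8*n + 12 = (n - 2)*(n^2 + n - 6) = (n - 2)*(n + 3)*(n - 2)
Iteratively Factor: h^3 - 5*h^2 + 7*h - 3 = (h - 1)*(h^2 - 4*h + 3) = (h - 3)*(h - 1)*(h - 1)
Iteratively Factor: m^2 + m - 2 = (m - 1)*(m + 2)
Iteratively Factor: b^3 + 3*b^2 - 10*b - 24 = (b + 4)*(b^2 - b - 6) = (b + 2)*(b + 4)*(b - 3)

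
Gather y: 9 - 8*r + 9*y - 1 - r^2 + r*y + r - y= -r^2 - 7*r + y*(r + 8) + 8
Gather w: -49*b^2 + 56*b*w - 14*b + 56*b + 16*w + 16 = -49*b^2 + 42*b + w*(56*b + 16) + 16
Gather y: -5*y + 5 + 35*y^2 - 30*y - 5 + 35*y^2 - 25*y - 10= 70*y^2 - 60*y - 10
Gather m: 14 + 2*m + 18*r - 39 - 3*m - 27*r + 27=-m - 9*r + 2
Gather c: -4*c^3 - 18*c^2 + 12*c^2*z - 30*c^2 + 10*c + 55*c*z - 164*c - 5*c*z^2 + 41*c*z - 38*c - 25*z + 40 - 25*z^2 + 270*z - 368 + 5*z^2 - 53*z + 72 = -4*c^3 + c^2*(12*z - 48) + c*(-5*z^2 + 96*z - 192) - 20*z^2 + 192*z - 256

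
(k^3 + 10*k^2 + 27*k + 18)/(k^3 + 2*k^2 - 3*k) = (k^2 + 7*k + 6)/(k*(k - 1))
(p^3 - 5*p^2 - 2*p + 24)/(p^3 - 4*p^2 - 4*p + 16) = (p - 3)/(p - 2)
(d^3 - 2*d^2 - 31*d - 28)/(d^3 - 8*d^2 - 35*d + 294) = (d^2 + 5*d + 4)/(d^2 - d - 42)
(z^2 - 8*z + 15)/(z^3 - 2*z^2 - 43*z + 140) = (z - 3)/(z^2 + 3*z - 28)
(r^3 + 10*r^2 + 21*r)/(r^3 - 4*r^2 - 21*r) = (r + 7)/(r - 7)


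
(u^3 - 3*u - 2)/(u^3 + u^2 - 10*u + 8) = (u^2 + 2*u + 1)/(u^2 + 3*u - 4)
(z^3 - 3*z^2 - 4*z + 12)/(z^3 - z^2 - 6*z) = (z - 2)/z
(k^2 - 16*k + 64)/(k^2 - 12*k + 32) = (k - 8)/(k - 4)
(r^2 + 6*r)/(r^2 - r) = (r + 6)/(r - 1)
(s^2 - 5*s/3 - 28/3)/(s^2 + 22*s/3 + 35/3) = (s - 4)/(s + 5)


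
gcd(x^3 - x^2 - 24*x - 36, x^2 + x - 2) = x + 2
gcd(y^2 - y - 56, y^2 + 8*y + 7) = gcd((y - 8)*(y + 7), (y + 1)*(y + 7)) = y + 7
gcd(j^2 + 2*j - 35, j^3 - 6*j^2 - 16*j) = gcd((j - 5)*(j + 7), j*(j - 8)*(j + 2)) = 1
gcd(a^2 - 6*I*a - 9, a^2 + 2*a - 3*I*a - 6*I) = a - 3*I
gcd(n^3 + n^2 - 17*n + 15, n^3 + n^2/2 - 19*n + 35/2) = n^2 + 4*n - 5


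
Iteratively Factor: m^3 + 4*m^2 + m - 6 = (m + 2)*(m^2 + 2*m - 3) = (m - 1)*(m + 2)*(m + 3)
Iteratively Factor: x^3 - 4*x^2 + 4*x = (x - 2)*(x^2 - 2*x) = x*(x - 2)*(x - 2)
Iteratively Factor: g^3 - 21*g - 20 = (g - 5)*(g^2 + 5*g + 4) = (g - 5)*(g + 1)*(g + 4)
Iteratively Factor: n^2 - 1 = (n - 1)*(n + 1)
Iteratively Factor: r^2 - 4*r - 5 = (r - 5)*(r + 1)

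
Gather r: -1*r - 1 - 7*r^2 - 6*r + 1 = -7*r^2 - 7*r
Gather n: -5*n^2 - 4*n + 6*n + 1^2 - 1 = -5*n^2 + 2*n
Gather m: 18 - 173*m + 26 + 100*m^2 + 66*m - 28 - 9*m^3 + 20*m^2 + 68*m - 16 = -9*m^3 + 120*m^2 - 39*m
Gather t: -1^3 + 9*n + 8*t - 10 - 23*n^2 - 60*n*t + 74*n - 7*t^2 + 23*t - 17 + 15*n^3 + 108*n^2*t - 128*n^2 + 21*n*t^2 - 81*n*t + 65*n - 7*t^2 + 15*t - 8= 15*n^3 - 151*n^2 + 148*n + t^2*(21*n - 14) + t*(108*n^2 - 141*n + 46) - 36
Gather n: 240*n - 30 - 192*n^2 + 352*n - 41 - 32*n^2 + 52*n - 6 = -224*n^2 + 644*n - 77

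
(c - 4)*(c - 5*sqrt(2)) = c^2 - 5*sqrt(2)*c - 4*c + 20*sqrt(2)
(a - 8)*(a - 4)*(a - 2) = a^3 - 14*a^2 + 56*a - 64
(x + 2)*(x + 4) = x^2 + 6*x + 8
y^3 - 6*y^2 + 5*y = y*(y - 5)*(y - 1)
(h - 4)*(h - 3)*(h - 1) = h^3 - 8*h^2 + 19*h - 12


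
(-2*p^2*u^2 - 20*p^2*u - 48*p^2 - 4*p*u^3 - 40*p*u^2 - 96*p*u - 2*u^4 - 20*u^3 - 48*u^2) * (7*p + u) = -14*p^3*u^2 - 140*p^3*u - 336*p^3 - 30*p^2*u^3 - 300*p^2*u^2 - 720*p^2*u - 18*p*u^4 - 180*p*u^3 - 432*p*u^2 - 2*u^5 - 20*u^4 - 48*u^3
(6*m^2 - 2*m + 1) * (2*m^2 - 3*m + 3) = 12*m^4 - 22*m^3 + 26*m^2 - 9*m + 3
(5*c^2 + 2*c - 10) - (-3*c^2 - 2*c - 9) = 8*c^2 + 4*c - 1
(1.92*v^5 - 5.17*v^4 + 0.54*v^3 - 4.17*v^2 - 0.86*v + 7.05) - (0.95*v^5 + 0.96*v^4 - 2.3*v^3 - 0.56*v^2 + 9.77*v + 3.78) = 0.97*v^5 - 6.13*v^4 + 2.84*v^3 - 3.61*v^2 - 10.63*v + 3.27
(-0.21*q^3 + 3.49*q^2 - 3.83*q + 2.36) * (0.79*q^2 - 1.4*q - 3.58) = -0.1659*q^5 + 3.0511*q^4 - 7.1599*q^3 - 5.2678*q^2 + 10.4074*q - 8.4488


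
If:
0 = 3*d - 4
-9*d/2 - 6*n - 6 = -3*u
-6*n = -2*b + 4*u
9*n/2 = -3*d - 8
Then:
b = -32/3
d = 4/3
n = -8/3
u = -4/3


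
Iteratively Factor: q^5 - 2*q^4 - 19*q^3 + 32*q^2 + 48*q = (q - 4)*(q^4 + 2*q^3 - 11*q^2 - 12*q) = q*(q - 4)*(q^3 + 2*q^2 - 11*q - 12) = q*(q - 4)*(q - 3)*(q^2 + 5*q + 4) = q*(q - 4)*(q - 3)*(q + 4)*(q + 1)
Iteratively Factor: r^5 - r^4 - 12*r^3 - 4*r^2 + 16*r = (r + 2)*(r^4 - 3*r^3 - 6*r^2 + 8*r) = (r - 4)*(r + 2)*(r^3 + r^2 - 2*r) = r*(r - 4)*(r + 2)*(r^2 + r - 2) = r*(r - 4)*(r - 1)*(r + 2)*(r + 2)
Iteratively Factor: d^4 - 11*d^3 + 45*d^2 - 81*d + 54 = (d - 3)*(d^3 - 8*d^2 + 21*d - 18) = (d - 3)^2*(d^2 - 5*d + 6) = (d - 3)^3*(d - 2)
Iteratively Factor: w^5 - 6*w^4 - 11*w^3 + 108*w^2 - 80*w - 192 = (w + 4)*(w^4 - 10*w^3 + 29*w^2 - 8*w - 48) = (w + 1)*(w + 4)*(w^3 - 11*w^2 + 40*w - 48) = (w - 3)*(w + 1)*(w + 4)*(w^2 - 8*w + 16) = (w - 4)*(w - 3)*(w + 1)*(w + 4)*(w - 4)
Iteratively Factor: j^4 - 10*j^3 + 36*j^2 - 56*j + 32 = (j - 2)*(j^3 - 8*j^2 + 20*j - 16) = (j - 2)^2*(j^2 - 6*j + 8) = (j - 4)*(j - 2)^2*(j - 2)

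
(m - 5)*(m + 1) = m^2 - 4*m - 5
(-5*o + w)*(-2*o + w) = 10*o^2 - 7*o*w + w^2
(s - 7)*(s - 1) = s^2 - 8*s + 7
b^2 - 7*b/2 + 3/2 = (b - 3)*(b - 1/2)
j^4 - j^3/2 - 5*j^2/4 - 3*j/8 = j*(j - 3/2)*(j + 1/2)^2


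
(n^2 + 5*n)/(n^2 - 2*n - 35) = n/(n - 7)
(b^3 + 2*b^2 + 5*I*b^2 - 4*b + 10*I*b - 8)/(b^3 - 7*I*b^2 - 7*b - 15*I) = (b^2 + b*(2 + 4*I) + 8*I)/(b^2 - 8*I*b - 15)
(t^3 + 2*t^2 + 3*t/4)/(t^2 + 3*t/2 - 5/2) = t*(4*t^2 + 8*t + 3)/(2*(2*t^2 + 3*t - 5))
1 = 1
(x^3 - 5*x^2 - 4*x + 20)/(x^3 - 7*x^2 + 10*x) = (x + 2)/x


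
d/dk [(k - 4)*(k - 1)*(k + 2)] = 3*k^2 - 6*k - 6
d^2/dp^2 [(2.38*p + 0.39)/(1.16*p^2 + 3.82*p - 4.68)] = ((2.32*p + 3.82)*(2.38*p + 0.39)*(4.64*p + 7.64) - (16.5648*p + 19.088)*(1.16*p^2 + 3.82*p - 4.68))/(1.16*p^2 + 3.82*p - 4.68)^3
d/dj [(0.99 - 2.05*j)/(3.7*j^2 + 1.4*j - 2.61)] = (7.585*j^2 - 7.326*j + 3.9645)/(13.69*j^4 + 10.36*j^3 - 17.354*j^2 - 7.308*j + 6.8121)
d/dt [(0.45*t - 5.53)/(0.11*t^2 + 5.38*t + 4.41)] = (-0.0495*t^2 + 1.2166*t + 31.7359)/(0.0121*t^4 + 1.1836*t^3 + 29.9146*t^2 + 47.4516*t + 19.4481)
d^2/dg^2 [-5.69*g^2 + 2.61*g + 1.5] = -11.3800000000000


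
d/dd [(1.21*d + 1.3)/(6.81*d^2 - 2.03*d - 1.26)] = (-8.2401*d^2 - 17.706*d + 1.1144)/(46.3761*d^4 - 27.6486*d^3 - 13.0403*d^2 + 5.1156*d + 1.5876)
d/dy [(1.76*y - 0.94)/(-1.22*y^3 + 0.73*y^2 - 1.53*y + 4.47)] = (4.2944*y^3 - 4.7252*y^2 + 1.3724*y + 6.429)/(1.4884*y^6 - 1.7812*y^5 + 4.2661*y^4 - 13.1406*y^3 + 8.8671*y^2 - 13.6782*y + 19.9809)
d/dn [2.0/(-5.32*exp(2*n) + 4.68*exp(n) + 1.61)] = (21.28*exp(n) - 9.36)*exp(n)/(-5.32*exp(2*n) + 4.68*exp(n) + 1.61)^2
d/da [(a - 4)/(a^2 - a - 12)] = -1/(a^2 + 6*a + 9)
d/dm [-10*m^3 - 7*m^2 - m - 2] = -30*m^2 - 14*m - 1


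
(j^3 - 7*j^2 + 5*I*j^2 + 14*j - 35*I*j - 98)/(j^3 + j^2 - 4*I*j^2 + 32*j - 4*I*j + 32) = (j^3 + j^2*(-7 + 5*I) + j*(14 - 35*I) - 98)/(j^3 + j^2*(1 - 4*I) + j*(32 - 4*I) + 32)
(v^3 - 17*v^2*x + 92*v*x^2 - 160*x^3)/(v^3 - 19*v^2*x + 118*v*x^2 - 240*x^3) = (-v + 4*x)/(-v + 6*x)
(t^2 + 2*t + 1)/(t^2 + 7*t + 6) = (t + 1)/(t + 6)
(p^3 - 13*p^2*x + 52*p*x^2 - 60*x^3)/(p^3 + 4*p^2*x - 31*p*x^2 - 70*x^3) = (p^2 - 8*p*x + 12*x^2)/(p^2 + 9*p*x + 14*x^2)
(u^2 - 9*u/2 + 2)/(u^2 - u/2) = (u - 4)/u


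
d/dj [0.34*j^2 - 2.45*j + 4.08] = 0.68*j - 2.45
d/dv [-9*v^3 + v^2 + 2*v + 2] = -27*v^2 + 2*v + 2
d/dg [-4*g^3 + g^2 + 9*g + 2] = -12*g^2 + 2*g + 9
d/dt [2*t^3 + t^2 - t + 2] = 6*t^2 + 2*t - 1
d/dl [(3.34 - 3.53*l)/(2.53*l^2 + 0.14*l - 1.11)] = (8.9309*l^2 - 16.9004*l + 3.4507)/(6.4009*l^4 + 0.7084*l^3 - 5.597*l^2 - 0.3108*l + 1.2321)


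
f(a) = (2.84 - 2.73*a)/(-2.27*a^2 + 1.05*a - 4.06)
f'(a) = (2.84 - 2.73*a)*(4.54*a - 1.05)/(-2.27*a^2 + 1.05*a - 4.06)^2 - 2.73/(-2.27*a^2 + 1.05*a - 4.06) = (-6.1971*a^2 + 12.8936*a + 8.1018)/(5.1529*a^4 - 4.767*a^3 + 19.5349*a^2 - 8.526*a + 16.4836)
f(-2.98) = -0.40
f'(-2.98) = -0.11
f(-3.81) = -0.32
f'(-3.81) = -0.08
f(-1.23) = -0.71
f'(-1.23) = -0.22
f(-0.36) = -0.81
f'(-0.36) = 0.12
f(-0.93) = -0.77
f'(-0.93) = -0.19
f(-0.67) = -0.81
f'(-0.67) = -0.10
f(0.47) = -0.38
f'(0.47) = 0.77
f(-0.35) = -0.81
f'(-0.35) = 0.13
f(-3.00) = -0.40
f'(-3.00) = -0.11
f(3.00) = 0.25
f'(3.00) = -0.02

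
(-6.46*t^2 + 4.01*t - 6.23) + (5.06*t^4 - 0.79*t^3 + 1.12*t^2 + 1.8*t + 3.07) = 5.06*t^4 - 0.79*t^3 - 5.34*t^2 + 5.81*t - 3.16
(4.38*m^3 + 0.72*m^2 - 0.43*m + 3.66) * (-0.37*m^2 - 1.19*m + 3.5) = -1.6206*m^5 - 5.4786*m^4 + 14.6323*m^3 + 1.6775*m^2 - 5.8604*m + 12.81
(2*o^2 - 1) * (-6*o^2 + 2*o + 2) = -12*o^4 + 4*o^3 + 10*o^2 - 2*o - 2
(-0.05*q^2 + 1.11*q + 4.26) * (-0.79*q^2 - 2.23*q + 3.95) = 0.0395*q^4 - 0.7654*q^3 - 6.0382*q^2 - 5.1153*q + 16.827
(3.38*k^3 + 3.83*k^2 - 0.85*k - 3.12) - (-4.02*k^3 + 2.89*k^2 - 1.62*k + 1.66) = 7.4*k^3 + 0.94*k^2 + 0.77*k - 4.78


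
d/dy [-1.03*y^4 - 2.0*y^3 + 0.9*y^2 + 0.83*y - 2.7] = -4.12*y^3 - 6.0*y^2 + 1.8*y + 0.83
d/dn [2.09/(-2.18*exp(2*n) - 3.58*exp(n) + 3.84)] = (9.1124*exp(n) + 7.4822)*exp(n)/(2.18*exp(2*n) + 3.58*exp(n) - 3.84)^2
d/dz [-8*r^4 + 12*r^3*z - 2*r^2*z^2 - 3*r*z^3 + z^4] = 12*r^3 - 4*r^2*z - 9*r*z^2 + 4*z^3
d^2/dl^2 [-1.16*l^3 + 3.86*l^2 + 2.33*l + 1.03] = 7.72 - 6.96*l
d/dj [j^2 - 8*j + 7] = 2*j - 8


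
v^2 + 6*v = v*(v + 6)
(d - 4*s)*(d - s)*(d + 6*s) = d^3 + d^2*s - 26*d*s^2 + 24*s^3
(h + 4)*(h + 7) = h^2 + 11*h + 28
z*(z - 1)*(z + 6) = z^3 + 5*z^2 - 6*z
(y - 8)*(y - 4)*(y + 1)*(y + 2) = y^4 - 9*y^3 - 2*y^2 + 72*y + 64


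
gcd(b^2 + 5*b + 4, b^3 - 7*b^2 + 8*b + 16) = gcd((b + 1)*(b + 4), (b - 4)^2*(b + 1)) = b + 1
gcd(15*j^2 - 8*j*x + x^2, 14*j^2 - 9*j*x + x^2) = 1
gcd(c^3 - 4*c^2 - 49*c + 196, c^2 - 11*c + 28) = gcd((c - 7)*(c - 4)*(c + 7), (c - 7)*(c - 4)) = c^2 - 11*c + 28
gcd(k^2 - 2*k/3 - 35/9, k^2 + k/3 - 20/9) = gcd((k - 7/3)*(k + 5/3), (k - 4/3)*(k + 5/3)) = k + 5/3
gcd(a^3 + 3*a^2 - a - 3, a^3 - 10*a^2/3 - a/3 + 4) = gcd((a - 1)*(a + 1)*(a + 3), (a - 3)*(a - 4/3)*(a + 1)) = a + 1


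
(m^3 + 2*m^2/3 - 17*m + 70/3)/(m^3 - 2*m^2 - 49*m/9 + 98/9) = 3*(m + 5)/(3*m + 7)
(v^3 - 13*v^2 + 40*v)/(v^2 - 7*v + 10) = v*(v - 8)/(v - 2)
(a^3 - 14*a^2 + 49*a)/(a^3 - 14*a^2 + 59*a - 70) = a*(a - 7)/(a^2 - 7*a + 10)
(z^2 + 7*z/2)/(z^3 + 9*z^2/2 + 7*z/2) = 1/(z + 1)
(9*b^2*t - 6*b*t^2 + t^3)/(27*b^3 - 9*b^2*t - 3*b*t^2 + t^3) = t/(3*b + t)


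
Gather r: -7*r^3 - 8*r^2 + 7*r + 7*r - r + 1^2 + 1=-7*r^3 - 8*r^2 + 13*r + 2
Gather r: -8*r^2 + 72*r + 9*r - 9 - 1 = -8*r^2 + 81*r - 10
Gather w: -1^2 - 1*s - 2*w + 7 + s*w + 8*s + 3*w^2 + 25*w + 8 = 7*s + 3*w^2 + w*(s + 23) + 14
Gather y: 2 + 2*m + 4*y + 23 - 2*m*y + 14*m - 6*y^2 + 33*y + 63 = 16*m - 6*y^2 + y*(37 - 2*m) + 88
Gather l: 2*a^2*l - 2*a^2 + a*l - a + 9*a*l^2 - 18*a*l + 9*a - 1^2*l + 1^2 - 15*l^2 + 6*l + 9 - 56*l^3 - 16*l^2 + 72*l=-2*a^2 + 8*a - 56*l^3 + l^2*(9*a - 31) + l*(2*a^2 - 17*a + 77) + 10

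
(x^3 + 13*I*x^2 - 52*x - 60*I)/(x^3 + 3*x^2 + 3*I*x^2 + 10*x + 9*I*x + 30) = (x^2 + 8*I*x - 12)/(x^2 + x*(3 - 2*I) - 6*I)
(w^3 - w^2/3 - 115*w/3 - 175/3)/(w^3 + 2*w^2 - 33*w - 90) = (3*w^2 - 16*w - 35)/(3*(w^2 - 3*w - 18))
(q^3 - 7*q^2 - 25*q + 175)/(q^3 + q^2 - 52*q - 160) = (q^2 - 12*q + 35)/(q^2 - 4*q - 32)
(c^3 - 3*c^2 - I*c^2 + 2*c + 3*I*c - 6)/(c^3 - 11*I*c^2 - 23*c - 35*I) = (c^2 - c*(3 + 2*I) + 6*I)/(c^2 - 12*I*c - 35)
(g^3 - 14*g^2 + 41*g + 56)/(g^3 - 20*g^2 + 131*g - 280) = (g + 1)/(g - 5)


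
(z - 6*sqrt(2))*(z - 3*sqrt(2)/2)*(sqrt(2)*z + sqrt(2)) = sqrt(2)*z^3 - 15*z^2 + sqrt(2)*z^2 - 15*z + 18*sqrt(2)*z + 18*sqrt(2)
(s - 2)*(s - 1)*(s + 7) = s^3 + 4*s^2 - 19*s + 14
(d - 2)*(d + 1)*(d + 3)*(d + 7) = d^4 + 9*d^3 + 9*d^2 - 41*d - 42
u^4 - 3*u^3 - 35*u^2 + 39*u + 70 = (u - 7)*(u - 2)*(u + 1)*(u + 5)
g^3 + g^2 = g^2*(g + 1)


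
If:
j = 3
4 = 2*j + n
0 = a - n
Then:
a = -2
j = 3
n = -2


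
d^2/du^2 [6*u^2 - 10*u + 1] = 12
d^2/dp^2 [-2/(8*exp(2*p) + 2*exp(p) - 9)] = 4*(-4*(8*exp(p) + 1)^2*exp(p) + (16*exp(p) + 1)*(8*exp(2*p) + 2*exp(p) - 9))*exp(p)/(8*exp(2*p) + 2*exp(p) - 9)^3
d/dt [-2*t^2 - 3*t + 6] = -4*t - 3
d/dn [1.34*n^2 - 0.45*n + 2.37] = 2.68*n - 0.45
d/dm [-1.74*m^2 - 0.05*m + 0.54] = -3.48*m - 0.05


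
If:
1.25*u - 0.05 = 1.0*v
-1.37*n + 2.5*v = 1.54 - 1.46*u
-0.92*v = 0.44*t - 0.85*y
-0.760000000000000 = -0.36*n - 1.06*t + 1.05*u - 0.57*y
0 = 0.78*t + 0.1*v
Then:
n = 4.54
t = -0.27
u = 1.72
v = 2.10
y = 2.13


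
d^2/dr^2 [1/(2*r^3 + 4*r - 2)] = (-3*r*(r^3 + 2*r - 1) + (3*r^2 + 2)^2)/(r^3 + 2*r - 1)^3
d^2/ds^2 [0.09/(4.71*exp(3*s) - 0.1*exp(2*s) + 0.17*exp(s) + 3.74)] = ((-3.8151*exp(2*s) + 0.036*exp(s) - 0.0153)*(4.71*exp(3*s) - 0.1*exp(2*s) + 0.17*exp(s) + 3.74) + 0.09*(14.13*exp(2*s) - 0.2*exp(s) + 0.17)*(28.26*exp(2*s) - 0.4*exp(s) + 0.34)*exp(s))*exp(s)/(4.71*exp(3*s) - 0.1*exp(2*s) + 0.17*exp(s) + 3.74)^3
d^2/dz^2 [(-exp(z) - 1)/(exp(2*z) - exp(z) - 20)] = (-exp(4*z) - 5*exp(3*z) - 117*exp(2*z) - 61*exp(z) - 380)*exp(z)/(exp(6*z) - 3*exp(5*z) - 57*exp(4*z) + 119*exp(3*z) + 1140*exp(2*z) - 1200*exp(z) - 8000)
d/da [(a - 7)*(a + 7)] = 2*a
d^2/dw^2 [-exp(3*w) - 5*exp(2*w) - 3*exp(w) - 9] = (-9*exp(2*w) - 20*exp(w) - 3)*exp(w)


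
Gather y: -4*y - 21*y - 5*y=-30*y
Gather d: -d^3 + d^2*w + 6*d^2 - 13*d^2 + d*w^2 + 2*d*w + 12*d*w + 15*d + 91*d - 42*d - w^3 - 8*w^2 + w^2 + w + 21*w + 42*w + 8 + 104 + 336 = -d^3 + d^2*(w - 7) + d*(w^2 + 14*w + 64) - w^3 - 7*w^2 + 64*w + 448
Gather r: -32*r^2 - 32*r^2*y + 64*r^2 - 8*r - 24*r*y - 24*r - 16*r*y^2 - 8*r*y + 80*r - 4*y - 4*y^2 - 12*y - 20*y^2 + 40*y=r^2*(32 - 32*y) + r*(-16*y^2 - 32*y + 48) - 24*y^2 + 24*y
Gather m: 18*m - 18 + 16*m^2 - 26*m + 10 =16*m^2 - 8*m - 8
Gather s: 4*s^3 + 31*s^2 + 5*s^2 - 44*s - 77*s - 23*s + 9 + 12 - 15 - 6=4*s^3 + 36*s^2 - 144*s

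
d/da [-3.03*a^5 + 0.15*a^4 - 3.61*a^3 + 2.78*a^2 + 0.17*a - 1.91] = -15.15*a^4 + 0.6*a^3 - 10.83*a^2 + 5.56*a + 0.17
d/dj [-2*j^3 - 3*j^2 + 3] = 6*j*(-j - 1)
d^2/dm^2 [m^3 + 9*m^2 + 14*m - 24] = 6*m + 18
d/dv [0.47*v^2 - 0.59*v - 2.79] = 0.94*v - 0.59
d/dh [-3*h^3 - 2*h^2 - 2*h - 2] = -9*h^2 - 4*h - 2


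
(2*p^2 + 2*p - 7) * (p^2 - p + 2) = 2*p^4 - 5*p^2 + 11*p - 14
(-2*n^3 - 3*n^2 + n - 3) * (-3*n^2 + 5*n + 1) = 6*n^5 - n^4 - 20*n^3 + 11*n^2 - 14*n - 3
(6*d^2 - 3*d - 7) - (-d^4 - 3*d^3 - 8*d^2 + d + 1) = d^4 + 3*d^3 + 14*d^2 - 4*d - 8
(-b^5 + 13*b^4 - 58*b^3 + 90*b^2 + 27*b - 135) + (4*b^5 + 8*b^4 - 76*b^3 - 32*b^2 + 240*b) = 3*b^5 + 21*b^4 - 134*b^3 + 58*b^2 + 267*b - 135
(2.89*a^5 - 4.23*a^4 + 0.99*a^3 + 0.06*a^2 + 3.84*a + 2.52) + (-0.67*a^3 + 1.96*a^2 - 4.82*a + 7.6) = 2.89*a^5 - 4.23*a^4 + 0.32*a^3 + 2.02*a^2 - 0.98*a + 10.12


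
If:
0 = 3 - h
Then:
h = 3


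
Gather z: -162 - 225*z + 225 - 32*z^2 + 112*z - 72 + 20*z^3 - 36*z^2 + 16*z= 20*z^3 - 68*z^2 - 97*z - 9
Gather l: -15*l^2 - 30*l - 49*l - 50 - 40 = -15*l^2 - 79*l - 90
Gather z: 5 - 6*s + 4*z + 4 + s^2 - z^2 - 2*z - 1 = s^2 - 6*s - z^2 + 2*z + 8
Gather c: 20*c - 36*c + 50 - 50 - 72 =-16*c - 72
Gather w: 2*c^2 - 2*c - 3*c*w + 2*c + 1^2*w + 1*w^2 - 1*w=2*c^2 - 3*c*w + w^2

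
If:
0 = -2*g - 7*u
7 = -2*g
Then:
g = -7/2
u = 1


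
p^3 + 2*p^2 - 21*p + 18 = (p - 3)*(p - 1)*(p + 6)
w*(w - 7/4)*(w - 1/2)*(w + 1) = w^4 - 5*w^3/4 - 11*w^2/8 + 7*w/8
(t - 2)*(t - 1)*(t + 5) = t^3 + 2*t^2 - 13*t + 10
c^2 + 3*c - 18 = (c - 3)*(c + 6)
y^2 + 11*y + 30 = (y + 5)*(y + 6)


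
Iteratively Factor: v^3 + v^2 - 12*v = (v)*(v^2 + v - 12) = v*(v - 3)*(v + 4)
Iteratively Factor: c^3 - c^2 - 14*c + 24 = (c - 3)*(c^2 + 2*c - 8) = (c - 3)*(c + 4)*(c - 2)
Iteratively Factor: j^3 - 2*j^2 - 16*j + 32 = (j + 4)*(j^2 - 6*j + 8) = (j - 4)*(j + 4)*(j - 2)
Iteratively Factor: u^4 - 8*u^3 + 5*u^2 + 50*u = (u - 5)*(u^3 - 3*u^2 - 10*u) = u*(u - 5)*(u^2 - 3*u - 10) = u*(u - 5)*(u + 2)*(u - 5)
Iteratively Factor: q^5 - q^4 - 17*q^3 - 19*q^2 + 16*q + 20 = (q + 1)*(q^4 - 2*q^3 - 15*q^2 - 4*q + 20) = (q + 1)*(q + 2)*(q^3 - 4*q^2 - 7*q + 10) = (q - 5)*(q + 1)*(q + 2)*(q^2 + q - 2) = (q - 5)*(q + 1)*(q + 2)^2*(q - 1)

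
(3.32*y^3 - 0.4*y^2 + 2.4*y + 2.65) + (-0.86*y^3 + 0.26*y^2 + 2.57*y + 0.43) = 2.46*y^3 - 0.14*y^2 + 4.97*y + 3.08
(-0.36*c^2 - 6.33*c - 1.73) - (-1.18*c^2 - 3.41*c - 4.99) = 0.82*c^2 - 2.92*c + 3.26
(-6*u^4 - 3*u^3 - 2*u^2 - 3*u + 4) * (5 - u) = 6*u^5 - 27*u^4 - 13*u^3 - 7*u^2 - 19*u + 20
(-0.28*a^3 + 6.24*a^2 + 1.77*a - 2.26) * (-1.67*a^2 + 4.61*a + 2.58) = 0.4676*a^5 - 11.7116*a^4 + 25.0881*a^3 + 28.0331*a^2 - 5.852*a - 5.8308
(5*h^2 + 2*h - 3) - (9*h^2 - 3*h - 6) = -4*h^2 + 5*h + 3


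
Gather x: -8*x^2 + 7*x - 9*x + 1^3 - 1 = -8*x^2 - 2*x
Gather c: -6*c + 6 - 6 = -6*c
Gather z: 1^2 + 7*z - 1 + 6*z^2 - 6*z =6*z^2 + z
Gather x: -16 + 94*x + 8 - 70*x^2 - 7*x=-70*x^2 + 87*x - 8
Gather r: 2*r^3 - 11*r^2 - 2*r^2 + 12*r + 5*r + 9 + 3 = 2*r^3 - 13*r^2 + 17*r + 12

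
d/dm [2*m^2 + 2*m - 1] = 4*m + 2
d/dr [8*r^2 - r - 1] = 16*r - 1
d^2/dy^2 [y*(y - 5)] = 2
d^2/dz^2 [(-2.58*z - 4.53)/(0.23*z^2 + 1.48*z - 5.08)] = (-(0.46*z + 1.48)*(0.92*z + 2.96)*(2.58*z + 4.53) + (3.5604*z + 9.7206)*(0.23*z^2 + 1.48*z - 5.08))/(0.23*z^2 + 1.48*z - 5.08)^3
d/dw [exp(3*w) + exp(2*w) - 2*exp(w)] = (3*exp(2*w) + 2*exp(w) - 2)*exp(w)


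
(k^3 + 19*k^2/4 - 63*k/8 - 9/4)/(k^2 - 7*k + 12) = (8*k^3 + 38*k^2 - 63*k - 18)/(8*(k^2 - 7*k + 12))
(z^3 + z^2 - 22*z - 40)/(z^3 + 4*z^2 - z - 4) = (z^2 - 3*z - 10)/(z^2 - 1)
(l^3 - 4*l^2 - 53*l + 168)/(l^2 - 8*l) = l + 4 - 21/l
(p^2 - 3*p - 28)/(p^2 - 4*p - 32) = (p - 7)/(p - 8)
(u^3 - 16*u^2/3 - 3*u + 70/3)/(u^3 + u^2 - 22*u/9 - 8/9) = 3*(3*u^2 - 22*u + 35)/(9*u^2 - 9*u - 4)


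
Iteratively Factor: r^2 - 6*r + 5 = (r - 5)*(r - 1)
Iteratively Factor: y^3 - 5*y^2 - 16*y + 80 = (y - 4)*(y^2 - y - 20) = (y - 4)*(y + 4)*(y - 5)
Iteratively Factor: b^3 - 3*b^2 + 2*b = (b - 2)*(b^2 - b) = (b - 2)*(b - 1)*(b)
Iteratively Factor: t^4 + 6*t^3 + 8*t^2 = (t + 2)*(t^3 + 4*t^2) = (t + 2)*(t + 4)*(t^2) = t*(t + 2)*(t + 4)*(t)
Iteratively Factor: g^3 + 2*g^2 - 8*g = (g + 4)*(g^2 - 2*g) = g*(g + 4)*(g - 2)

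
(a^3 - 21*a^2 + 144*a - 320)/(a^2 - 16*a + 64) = a - 5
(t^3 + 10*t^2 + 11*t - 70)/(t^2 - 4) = (t^2 + 12*t + 35)/(t + 2)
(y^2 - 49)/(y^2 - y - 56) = (y - 7)/(y - 8)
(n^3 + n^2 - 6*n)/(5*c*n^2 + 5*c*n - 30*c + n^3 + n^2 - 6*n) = n/(5*c + n)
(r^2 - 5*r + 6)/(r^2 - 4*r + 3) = (r - 2)/(r - 1)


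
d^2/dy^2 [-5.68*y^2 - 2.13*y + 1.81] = -11.3600000000000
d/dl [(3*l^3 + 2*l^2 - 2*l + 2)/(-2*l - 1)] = (-12*l^3 - 13*l^2 - 4*l + 6)/(4*l^2 + 4*l + 1)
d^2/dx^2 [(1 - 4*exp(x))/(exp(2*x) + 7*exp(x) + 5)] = (-4*exp(4*x) + 32*exp(3*x) + 141*exp(2*x) + 169*exp(x) - 135)*exp(x)/(exp(6*x) + 21*exp(5*x) + 162*exp(4*x) + 553*exp(3*x) + 810*exp(2*x) + 525*exp(x) + 125)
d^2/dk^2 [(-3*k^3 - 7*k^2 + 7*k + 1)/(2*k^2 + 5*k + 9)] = 2*(77*k^3 - 15*k^2 - 1077*k - 875)/(8*k^6 + 60*k^5 + 258*k^4 + 665*k^3 + 1161*k^2 + 1215*k + 729)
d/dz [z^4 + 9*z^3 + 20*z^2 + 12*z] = 4*z^3 + 27*z^2 + 40*z + 12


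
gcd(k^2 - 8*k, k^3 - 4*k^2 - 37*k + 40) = k - 8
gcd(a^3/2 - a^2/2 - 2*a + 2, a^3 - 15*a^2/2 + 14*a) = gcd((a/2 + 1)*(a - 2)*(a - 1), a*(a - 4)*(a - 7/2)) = 1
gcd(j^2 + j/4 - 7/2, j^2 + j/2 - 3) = j + 2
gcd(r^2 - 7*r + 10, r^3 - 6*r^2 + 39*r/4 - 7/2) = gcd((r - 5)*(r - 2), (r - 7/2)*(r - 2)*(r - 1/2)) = r - 2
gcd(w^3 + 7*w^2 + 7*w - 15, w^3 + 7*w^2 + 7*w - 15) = w^3 + 7*w^2 + 7*w - 15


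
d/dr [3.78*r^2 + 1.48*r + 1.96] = 7.56*r + 1.48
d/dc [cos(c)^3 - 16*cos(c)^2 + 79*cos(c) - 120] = (-3*cos(c)^2 + 32*cos(c) - 79)*sin(c)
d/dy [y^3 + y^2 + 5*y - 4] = 3*y^2 + 2*y + 5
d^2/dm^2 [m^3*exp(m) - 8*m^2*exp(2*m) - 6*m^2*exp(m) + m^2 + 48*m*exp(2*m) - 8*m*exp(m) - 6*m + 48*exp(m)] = m^3*exp(m) - 32*m^2*exp(2*m) + 128*m*exp(2*m) - 26*m*exp(m) + 176*exp(2*m) + 20*exp(m) + 2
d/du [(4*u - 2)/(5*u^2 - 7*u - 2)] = 2*(-10*u^2 + 10*u - 11)/(25*u^4 - 70*u^3 + 29*u^2 + 28*u + 4)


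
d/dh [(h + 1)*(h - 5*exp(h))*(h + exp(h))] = (h + 1)*(h - 5*exp(h))*(exp(h) + 1) - (h + 1)*(h + exp(h))*(5*exp(h) - 1) + (h - 5*exp(h))*(h + exp(h))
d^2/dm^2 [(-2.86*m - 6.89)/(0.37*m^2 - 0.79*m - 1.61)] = ((0.74*m - 0.79)*(1.48*m - 1.58)*(2.86*m + 6.89) + (6.3492*m + 0.5798)*(-0.37*m^2 + 0.79*m + 1.61))/(-0.37*m^2 + 0.79*m + 1.61)^3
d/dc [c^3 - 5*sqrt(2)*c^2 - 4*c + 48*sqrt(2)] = 3*c^2 - 10*sqrt(2)*c - 4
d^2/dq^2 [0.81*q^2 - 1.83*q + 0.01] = 1.62000000000000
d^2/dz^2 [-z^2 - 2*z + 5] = -2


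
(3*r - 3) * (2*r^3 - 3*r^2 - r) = 6*r^4 - 15*r^3 + 6*r^2 + 3*r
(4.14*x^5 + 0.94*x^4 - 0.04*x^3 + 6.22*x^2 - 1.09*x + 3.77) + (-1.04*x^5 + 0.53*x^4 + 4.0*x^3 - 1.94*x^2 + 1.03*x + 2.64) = 3.1*x^5 + 1.47*x^4 + 3.96*x^3 + 4.28*x^2 - 0.0600000000000001*x + 6.41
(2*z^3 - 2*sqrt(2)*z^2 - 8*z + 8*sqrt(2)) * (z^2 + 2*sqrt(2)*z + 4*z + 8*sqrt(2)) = 2*z^5 + 2*sqrt(2)*z^4 + 8*z^4 - 16*z^3 + 8*sqrt(2)*z^3 - 64*z^2 - 8*sqrt(2)*z^2 - 32*sqrt(2)*z + 32*z + 128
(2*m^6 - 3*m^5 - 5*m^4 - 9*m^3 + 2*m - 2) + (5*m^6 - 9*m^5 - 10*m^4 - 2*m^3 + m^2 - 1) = 7*m^6 - 12*m^5 - 15*m^4 - 11*m^3 + m^2 + 2*m - 3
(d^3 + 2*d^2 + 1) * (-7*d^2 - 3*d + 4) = -7*d^5 - 17*d^4 - 2*d^3 + d^2 - 3*d + 4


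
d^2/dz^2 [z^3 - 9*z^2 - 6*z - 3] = 6*z - 18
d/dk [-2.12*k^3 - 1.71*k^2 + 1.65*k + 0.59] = -6.36*k^2 - 3.42*k + 1.65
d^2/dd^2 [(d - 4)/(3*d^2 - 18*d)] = 2*(d*(10 - 3*d)*(d - 6) + 4*(d - 4)*(d - 3)^2)/(3*d^3*(d - 6)^3)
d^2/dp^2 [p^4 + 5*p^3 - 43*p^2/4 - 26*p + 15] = 12*p^2 + 30*p - 43/2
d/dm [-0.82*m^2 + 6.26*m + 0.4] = 6.26 - 1.64*m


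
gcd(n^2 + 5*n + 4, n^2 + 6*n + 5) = n + 1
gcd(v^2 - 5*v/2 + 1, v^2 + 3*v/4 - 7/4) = 1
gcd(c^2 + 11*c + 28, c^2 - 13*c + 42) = 1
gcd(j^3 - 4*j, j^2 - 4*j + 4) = j - 2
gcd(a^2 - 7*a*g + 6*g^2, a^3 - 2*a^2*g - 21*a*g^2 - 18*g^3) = a - 6*g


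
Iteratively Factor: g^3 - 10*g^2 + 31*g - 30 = (g - 3)*(g^2 - 7*g + 10) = (g - 3)*(g - 2)*(g - 5)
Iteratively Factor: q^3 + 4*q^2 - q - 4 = (q - 1)*(q^2 + 5*q + 4) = (q - 1)*(q + 1)*(q + 4)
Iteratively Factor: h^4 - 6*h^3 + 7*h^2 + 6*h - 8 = (h + 1)*(h^3 - 7*h^2 + 14*h - 8) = (h - 2)*(h + 1)*(h^2 - 5*h + 4) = (h - 4)*(h - 2)*(h + 1)*(h - 1)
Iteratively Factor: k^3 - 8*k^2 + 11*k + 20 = (k + 1)*(k^2 - 9*k + 20) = (k - 4)*(k + 1)*(k - 5)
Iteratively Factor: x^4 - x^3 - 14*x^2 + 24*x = (x + 4)*(x^3 - 5*x^2 + 6*x) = x*(x + 4)*(x^2 - 5*x + 6) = x*(x - 2)*(x + 4)*(x - 3)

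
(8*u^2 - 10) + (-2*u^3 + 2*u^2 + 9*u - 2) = -2*u^3 + 10*u^2 + 9*u - 12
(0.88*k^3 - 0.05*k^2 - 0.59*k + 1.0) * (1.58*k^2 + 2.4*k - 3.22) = 1.3904*k^5 + 2.033*k^4 - 3.8858*k^3 + 0.325*k^2 + 4.2998*k - 3.22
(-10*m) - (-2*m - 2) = 2 - 8*m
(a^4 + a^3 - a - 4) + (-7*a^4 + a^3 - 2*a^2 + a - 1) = -6*a^4 + 2*a^3 - 2*a^2 - 5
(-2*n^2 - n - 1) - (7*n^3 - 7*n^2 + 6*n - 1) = -7*n^3 + 5*n^2 - 7*n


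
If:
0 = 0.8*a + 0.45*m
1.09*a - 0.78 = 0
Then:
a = 0.72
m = -1.27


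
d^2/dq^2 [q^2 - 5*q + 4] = 2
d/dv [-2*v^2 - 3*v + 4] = -4*v - 3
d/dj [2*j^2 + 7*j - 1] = 4*j + 7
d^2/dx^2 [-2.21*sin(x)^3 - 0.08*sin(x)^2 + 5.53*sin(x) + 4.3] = -3.8725*sin(x) - 4.9725*sin(3*x) - 0.16*cos(2*x)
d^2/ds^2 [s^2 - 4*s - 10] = 2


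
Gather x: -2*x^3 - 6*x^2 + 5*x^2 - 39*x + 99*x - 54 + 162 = -2*x^3 - x^2 + 60*x + 108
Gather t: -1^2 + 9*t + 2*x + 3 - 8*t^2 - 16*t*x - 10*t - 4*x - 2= -8*t^2 + t*(-16*x - 1) - 2*x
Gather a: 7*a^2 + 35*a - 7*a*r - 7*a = 7*a^2 + a*(28 - 7*r)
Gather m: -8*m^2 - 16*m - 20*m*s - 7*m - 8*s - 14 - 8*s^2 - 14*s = -8*m^2 + m*(-20*s - 23) - 8*s^2 - 22*s - 14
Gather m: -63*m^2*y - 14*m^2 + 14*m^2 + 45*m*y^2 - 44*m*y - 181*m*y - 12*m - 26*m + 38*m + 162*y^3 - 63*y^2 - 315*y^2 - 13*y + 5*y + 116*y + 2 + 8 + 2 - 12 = -63*m^2*y + m*(45*y^2 - 225*y) + 162*y^3 - 378*y^2 + 108*y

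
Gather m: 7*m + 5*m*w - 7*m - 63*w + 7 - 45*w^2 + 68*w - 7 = 5*m*w - 45*w^2 + 5*w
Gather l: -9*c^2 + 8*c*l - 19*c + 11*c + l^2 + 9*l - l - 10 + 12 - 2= -9*c^2 - 8*c + l^2 + l*(8*c + 8)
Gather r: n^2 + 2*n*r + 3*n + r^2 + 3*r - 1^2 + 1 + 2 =n^2 + 3*n + r^2 + r*(2*n + 3) + 2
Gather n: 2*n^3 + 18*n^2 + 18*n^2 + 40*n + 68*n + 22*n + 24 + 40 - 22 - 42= 2*n^3 + 36*n^2 + 130*n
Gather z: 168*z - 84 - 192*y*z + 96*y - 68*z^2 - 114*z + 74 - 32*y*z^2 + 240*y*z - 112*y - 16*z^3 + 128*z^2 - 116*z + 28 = -16*y - 16*z^3 + z^2*(60 - 32*y) + z*(48*y - 62) + 18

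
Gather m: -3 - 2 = -5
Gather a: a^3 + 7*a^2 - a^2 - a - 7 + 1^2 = a^3 + 6*a^2 - a - 6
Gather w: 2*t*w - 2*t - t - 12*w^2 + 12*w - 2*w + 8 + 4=-3*t - 12*w^2 + w*(2*t + 10) + 12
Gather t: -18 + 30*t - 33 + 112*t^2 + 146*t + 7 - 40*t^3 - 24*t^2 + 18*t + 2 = -40*t^3 + 88*t^2 + 194*t - 42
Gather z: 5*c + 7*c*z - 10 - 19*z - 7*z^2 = 5*c - 7*z^2 + z*(7*c - 19) - 10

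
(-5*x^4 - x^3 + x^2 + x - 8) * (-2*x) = 10*x^5 + 2*x^4 - 2*x^3 - 2*x^2 + 16*x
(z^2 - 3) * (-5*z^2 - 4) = -5*z^4 + 11*z^2 + 12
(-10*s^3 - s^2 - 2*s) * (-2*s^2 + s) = 20*s^5 - 8*s^4 + 3*s^3 - 2*s^2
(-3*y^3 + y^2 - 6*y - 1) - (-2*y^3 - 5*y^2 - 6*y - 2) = -y^3 + 6*y^2 + 1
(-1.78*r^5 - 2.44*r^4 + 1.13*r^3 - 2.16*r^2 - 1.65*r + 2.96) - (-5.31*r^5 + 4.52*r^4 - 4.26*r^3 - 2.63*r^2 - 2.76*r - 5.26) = 3.53*r^5 - 6.96*r^4 + 5.39*r^3 + 0.47*r^2 + 1.11*r + 8.22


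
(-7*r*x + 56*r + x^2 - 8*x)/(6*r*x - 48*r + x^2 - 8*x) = (-7*r + x)/(6*r + x)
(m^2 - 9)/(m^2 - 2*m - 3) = (m + 3)/(m + 1)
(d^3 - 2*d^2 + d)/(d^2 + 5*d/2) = 2*(d^2 - 2*d + 1)/(2*d + 5)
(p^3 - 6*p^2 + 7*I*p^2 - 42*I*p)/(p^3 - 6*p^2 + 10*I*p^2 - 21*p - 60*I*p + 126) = p/(p + 3*I)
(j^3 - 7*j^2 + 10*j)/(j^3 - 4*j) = (j - 5)/(j + 2)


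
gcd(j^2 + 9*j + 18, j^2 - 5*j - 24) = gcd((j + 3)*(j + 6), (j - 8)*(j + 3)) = j + 3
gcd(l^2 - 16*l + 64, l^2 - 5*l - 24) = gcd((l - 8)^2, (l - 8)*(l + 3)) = l - 8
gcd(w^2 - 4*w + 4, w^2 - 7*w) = 1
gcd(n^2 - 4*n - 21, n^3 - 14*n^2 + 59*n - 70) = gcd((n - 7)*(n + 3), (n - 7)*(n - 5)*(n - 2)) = n - 7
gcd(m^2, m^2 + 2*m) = m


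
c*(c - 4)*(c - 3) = c^3 - 7*c^2 + 12*c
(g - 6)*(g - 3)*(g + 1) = g^3 - 8*g^2 + 9*g + 18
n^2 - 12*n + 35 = (n - 7)*(n - 5)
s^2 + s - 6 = (s - 2)*(s + 3)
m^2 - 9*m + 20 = (m - 5)*(m - 4)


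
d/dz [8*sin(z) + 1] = 8*cos(z)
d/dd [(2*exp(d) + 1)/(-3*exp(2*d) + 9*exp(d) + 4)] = (6*exp(2*d) + 6*exp(d) - 1)*exp(d)/(9*exp(4*d) - 54*exp(3*d) + 57*exp(2*d) + 72*exp(d) + 16)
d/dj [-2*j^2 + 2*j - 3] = 2 - 4*j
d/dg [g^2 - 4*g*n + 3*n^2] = 2*g - 4*n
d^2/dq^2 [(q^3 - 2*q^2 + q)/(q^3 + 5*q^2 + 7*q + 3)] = 2*(-7*q^4 - 4*q^3 + 54*q^2 + 60*q - 39)/(q^7 + 13*q^6 + 69*q^5 + 193*q^4 + 307*q^3 + 279*q^2 + 135*q + 27)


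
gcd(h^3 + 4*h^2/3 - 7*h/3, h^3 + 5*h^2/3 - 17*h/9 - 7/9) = h^2 + 4*h/3 - 7/3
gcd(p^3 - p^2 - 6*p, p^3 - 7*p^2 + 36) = p^2 - p - 6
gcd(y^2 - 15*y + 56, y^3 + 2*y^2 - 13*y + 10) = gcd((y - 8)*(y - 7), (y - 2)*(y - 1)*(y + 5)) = 1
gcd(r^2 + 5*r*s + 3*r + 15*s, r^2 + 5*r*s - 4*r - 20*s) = r + 5*s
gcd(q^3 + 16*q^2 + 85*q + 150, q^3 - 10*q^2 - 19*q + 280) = q + 5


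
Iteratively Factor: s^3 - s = (s)*(s^2 - 1) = s*(s + 1)*(s - 1)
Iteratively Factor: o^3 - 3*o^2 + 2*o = (o - 2)*(o^2 - o) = o*(o - 2)*(o - 1)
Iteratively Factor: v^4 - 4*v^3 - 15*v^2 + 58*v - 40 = (v - 2)*(v^3 - 2*v^2 - 19*v + 20) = (v - 2)*(v + 4)*(v^2 - 6*v + 5) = (v - 2)*(v - 1)*(v + 4)*(v - 5)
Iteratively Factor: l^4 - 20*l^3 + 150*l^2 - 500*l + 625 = (l - 5)*(l^3 - 15*l^2 + 75*l - 125) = (l - 5)^2*(l^2 - 10*l + 25) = (l - 5)^3*(l - 5)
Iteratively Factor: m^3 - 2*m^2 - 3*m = (m - 3)*(m^2 + m) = (m - 3)*(m + 1)*(m)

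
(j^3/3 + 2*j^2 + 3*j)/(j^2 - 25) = j*(j^2 + 6*j + 9)/(3*(j^2 - 25))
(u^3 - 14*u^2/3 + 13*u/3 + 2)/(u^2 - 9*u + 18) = (3*u^2 - 5*u - 2)/(3*(u - 6))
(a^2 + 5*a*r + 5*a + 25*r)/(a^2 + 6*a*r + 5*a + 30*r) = (a + 5*r)/(a + 6*r)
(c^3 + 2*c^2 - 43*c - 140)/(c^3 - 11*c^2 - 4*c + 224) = (c + 5)/(c - 8)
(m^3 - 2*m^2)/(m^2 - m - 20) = m^2*(2 - m)/(-m^2 + m + 20)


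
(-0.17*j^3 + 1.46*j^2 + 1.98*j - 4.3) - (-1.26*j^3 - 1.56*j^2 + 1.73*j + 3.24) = 1.09*j^3 + 3.02*j^2 + 0.25*j - 7.54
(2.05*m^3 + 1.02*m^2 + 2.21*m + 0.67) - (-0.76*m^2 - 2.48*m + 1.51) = 2.05*m^3 + 1.78*m^2 + 4.69*m - 0.84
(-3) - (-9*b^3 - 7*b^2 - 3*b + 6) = 9*b^3 + 7*b^2 + 3*b - 9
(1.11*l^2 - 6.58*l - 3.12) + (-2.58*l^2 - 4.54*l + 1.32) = -1.47*l^2 - 11.12*l - 1.8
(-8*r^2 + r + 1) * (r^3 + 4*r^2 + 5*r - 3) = -8*r^5 - 31*r^4 - 35*r^3 + 33*r^2 + 2*r - 3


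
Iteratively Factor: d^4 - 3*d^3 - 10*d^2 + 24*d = (d)*(d^3 - 3*d^2 - 10*d + 24) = d*(d + 3)*(d^2 - 6*d + 8) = d*(d - 4)*(d + 3)*(d - 2)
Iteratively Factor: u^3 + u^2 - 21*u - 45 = (u - 5)*(u^2 + 6*u + 9) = (u - 5)*(u + 3)*(u + 3)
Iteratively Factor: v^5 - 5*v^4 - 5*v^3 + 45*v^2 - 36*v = (v + 3)*(v^4 - 8*v^3 + 19*v^2 - 12*v) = (v - 4)*(v + 3)*(v^3 - 4*v^2 + 3*v) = v*(v - 4)*(v + 3)*(v^2 - 4*v + 3) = v*(v - 4)*(v - 3)*(v + 3)*(v - 1)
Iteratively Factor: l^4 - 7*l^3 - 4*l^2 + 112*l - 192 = (l - 4)*(l^3 - 3*l^2 - 16*l + 48) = (l - 4)*(l - 3)*(l^2 - 16) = (l - 4)*(l - 3)*(l + 4)*(l - 4)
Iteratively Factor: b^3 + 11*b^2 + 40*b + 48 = (b + 3)*(b^2 + 8*b + 16) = (b + 3)*(b + 4)*(b + 4)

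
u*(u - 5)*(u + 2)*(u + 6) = u^4 + 3*u^3 - 28*u^2 - 60*u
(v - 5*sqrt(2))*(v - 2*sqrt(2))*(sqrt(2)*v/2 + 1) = sqrt(2)*v^3/2 - 6*v^2 + 3*sqrt(2)*v + 20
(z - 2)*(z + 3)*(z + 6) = z^3 + 7*z^2 - 36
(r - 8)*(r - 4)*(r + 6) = r^3 - 6*r^2 - 40*r + 192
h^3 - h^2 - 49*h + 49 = (h - 7)*(h - 1)*(h + 7)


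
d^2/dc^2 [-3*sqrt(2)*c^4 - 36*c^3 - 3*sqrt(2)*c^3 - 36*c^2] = -36*sqrt(2)*c^2 - 216*c - 18*sqrt(2)*c - 72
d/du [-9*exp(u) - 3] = -9*exp(u)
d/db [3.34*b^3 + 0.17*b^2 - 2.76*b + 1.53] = 10.02*b^2 + 0.34*b - 2.76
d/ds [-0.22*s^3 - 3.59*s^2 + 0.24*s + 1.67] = -0.66*s^2 - 7.18*s + 0.24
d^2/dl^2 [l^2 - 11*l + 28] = 2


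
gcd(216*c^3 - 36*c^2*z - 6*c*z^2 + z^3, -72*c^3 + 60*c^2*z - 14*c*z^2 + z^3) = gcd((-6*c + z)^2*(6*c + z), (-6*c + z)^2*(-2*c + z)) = 36*c^2 - 12*c*z + z^2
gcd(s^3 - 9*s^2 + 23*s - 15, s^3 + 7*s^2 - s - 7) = s - 1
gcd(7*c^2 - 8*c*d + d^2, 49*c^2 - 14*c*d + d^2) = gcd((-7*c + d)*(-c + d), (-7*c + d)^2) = 7*c - d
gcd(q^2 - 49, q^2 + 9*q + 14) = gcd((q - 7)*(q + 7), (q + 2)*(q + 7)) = q + 7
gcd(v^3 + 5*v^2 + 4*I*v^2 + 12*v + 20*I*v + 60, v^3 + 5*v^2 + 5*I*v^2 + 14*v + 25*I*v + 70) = v^2 + v*(5 - 2*I) - 10*I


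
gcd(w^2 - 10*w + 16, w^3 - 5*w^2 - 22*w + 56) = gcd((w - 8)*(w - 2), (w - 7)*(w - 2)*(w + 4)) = w - 2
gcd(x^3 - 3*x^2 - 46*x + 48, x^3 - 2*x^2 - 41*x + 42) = x^2 + 5*x - 6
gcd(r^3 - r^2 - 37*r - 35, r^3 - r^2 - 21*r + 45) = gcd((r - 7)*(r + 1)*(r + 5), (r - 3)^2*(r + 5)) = r + 5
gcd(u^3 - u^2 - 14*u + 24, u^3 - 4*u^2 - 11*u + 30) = u - 2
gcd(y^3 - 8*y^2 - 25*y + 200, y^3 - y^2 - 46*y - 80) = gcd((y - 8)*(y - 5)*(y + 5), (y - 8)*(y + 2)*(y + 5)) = y^2 - 3*y - 40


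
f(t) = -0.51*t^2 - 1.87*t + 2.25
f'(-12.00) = 10.37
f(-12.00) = -48.75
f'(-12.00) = 10.37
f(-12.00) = -48.75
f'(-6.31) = 4.57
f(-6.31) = -6.26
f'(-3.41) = 1.61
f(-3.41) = 2.70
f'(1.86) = -3.77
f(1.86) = -2.99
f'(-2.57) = 0.75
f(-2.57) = 3.69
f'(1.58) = -3.48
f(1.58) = -1.98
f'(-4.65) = 2.87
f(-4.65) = -0.08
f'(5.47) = -7.45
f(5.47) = -23.24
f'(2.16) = -4.07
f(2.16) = -4.17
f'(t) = -1.02*t - 1.87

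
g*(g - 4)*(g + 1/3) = g^3 - 11*g^2/3 - 4*g/3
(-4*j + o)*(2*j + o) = -8*j^2 - 2*j*o + o^2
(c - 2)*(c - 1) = c^2 - 3*c + 2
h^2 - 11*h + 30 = (h - 6)*(h - 5)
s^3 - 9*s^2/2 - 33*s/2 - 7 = (s - 7)*(s + 1/2)*(s + 2)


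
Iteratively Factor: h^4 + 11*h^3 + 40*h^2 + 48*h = (h + 4)*(h^3 + 7*h^2 + 12*h) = (h + 3)*(h + 4)*(h^2 + 4*h) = (h + 3)*(h + 4)^2*(h)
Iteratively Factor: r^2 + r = (r + 1)*(r)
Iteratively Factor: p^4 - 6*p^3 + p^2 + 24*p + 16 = (p + 1)*(p^3 - 7*p^2 + 8*p + 16) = (p - 4)*(p + 1)*(p^2 - 3*p - 4) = (p - 4)*(p + 1)^2*(p - 4)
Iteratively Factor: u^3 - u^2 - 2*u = (u + 1)*(u^2 - 2*u) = (u - 2)*(u + 1)*(u)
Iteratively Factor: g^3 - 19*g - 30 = (g - 5)*(g^2 + 5*g + 6) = (g - 5)*(g + 3)*(g + 2)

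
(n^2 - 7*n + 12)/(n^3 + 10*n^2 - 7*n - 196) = (n - 3)/(n^2 + 14*n + 49)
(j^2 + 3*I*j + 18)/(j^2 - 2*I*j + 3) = (j + 6*I)/(j + I)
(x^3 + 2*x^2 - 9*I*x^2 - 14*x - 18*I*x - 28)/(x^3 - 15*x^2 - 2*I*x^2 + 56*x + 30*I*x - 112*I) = (x^2 + x*(2 - 7*I) - 14*I)/(x^2 - 15*x + 56)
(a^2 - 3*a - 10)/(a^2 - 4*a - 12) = (a - 5)/(a - 6)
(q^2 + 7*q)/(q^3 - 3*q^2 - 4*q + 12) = q*(q + 7)/(q^3 - 3*q^2 - 4*q + 12)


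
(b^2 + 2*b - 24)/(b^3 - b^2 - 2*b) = (-b^2 - 2*b + 24)/(b*(-b^2 + b + 2))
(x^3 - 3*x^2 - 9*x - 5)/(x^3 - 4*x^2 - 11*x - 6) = (x - 5)/(x - 6)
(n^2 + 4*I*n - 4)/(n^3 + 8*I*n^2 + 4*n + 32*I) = (n + 2*I)/(n^2 + 6*I*n + 16)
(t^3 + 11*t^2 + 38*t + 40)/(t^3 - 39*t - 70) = (t + 4)/(t - 7)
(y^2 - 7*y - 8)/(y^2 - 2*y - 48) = (y + 1)/(y + 6)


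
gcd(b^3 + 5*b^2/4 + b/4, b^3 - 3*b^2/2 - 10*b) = b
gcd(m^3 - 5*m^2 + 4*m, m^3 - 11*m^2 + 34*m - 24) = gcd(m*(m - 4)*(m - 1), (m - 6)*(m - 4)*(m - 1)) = m^2 - 5*m + 4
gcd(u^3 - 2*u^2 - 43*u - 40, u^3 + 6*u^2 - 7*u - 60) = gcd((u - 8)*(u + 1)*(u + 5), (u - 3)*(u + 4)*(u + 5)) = u + 5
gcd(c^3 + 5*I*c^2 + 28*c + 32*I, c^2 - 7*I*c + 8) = c + I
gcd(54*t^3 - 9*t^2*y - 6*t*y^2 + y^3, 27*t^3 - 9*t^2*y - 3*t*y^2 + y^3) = -9*t^2 + y^2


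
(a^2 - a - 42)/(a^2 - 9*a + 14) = (a + 6)/(a - 2)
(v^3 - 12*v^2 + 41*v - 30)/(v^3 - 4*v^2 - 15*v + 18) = (v - 5)/(v + 3)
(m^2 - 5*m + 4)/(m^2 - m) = (m - 4)/m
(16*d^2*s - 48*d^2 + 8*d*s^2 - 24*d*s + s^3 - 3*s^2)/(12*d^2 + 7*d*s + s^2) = (4*d*s - 12*d + s^2 - 3*s)/(3*d + s)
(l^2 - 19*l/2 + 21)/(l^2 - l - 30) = (l - 7/2)/(l + 5)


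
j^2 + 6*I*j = j*(j + 6*I)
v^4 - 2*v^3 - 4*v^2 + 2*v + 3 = (v - 3)*(v - 1)*(v + 1)^2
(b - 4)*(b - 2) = b^2 - 6*b + 8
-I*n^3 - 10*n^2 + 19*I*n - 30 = (n - 6*I)*(n - 5*I)*(-I*n + 1)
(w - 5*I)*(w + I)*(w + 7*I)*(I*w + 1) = I*w^4 - 2*w^3 + 36*I*w^2 - 2*w + 35*I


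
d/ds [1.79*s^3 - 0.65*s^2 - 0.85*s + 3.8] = 5.37*s^2 - 1.3*s - 0.85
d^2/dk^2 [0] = 0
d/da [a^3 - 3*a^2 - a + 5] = 3*a^2 - 6*a - 1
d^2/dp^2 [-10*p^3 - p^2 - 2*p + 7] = -60*p - 2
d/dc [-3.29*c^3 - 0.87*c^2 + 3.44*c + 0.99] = -9.87*c^2 - 1.74*c + 3.44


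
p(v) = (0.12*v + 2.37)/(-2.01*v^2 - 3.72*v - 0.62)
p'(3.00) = 0.04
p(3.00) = -0.09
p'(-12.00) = -0.00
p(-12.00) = -0.00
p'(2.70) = 0.06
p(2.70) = -0.11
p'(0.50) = 1.53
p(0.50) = -0.81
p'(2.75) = 0.05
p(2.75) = -0.10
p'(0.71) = 0.86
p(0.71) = -0.57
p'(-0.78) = 1.30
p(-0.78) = 2.15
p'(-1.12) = -1.55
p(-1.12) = 2.18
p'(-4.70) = -0.04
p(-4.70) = -0.07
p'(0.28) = 3.45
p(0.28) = -1.32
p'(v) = (0.12*v + 2.37)*(4.02*v + 3.72)/(-2.01*v^2 - 3.72*v - 0.62)^2 + 0.12/(-2.01*v^2 - 3.72*v - 0.62) = (0.2412*v^2 + 9.5274*v + 8.742)/(4.0401*v^4 + 14.9544*v^3 + 16.3308*v^2 + 4.6128*v + 0.3844)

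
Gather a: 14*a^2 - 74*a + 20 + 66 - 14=14*a^2 - 74*a + 72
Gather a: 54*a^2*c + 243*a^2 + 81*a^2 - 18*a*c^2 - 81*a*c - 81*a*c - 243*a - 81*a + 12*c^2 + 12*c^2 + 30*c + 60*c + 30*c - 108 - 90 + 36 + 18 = a^2*(54*c + 324) + a*(-18*c^2 - 162*c - 324) + 24*c^2 + 120*c - 144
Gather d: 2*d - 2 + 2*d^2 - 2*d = 2*d^2 - 2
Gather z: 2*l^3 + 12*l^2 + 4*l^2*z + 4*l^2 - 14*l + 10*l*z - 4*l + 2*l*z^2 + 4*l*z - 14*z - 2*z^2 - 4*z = 2*l^3 + 16*l^2 - 18*l + z^2*(2*l - 2) + z*(4*l^2 + 14*l - 18)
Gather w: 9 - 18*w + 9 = 18 - 18*w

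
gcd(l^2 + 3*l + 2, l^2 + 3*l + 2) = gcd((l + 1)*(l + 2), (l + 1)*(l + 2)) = l^2 + 3*l + 2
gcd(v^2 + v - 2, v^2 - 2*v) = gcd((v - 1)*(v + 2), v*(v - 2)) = 1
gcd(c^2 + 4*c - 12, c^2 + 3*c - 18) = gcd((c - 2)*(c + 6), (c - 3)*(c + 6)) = c + 6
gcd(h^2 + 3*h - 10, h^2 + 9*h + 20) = h + 5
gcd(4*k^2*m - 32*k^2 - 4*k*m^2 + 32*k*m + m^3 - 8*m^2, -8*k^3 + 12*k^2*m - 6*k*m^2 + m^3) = 4*k^2 - 4*k*m + m^2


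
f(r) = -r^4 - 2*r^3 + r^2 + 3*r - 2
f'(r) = -4*r^3 - 6*r^2 + 2*r + 3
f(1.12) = -1.77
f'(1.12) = -7.91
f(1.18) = -2.29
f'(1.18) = -9.57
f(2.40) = -49.87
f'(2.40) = -82.06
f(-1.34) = -2.64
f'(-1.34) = -0.83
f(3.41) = -194.66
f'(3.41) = -218.56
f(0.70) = -0.34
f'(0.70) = 0.09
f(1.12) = -1.77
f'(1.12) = -7.91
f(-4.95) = -350.15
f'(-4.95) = 331.23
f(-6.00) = -848.00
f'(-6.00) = 639.00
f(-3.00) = -29.00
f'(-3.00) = 51.00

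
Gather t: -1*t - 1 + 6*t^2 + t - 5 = 6*t^2 - 6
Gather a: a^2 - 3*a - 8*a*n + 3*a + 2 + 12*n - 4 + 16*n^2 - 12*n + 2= a^2 - 8*a*n + 16*n^2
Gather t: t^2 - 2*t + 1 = t^2 - 2*t + 1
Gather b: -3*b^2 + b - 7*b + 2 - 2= -3*b^2 - 6*b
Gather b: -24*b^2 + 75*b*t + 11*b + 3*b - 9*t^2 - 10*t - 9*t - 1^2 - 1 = -24*b^2 + b*(75*t + 14) - 9*t^2 - 19*t - 2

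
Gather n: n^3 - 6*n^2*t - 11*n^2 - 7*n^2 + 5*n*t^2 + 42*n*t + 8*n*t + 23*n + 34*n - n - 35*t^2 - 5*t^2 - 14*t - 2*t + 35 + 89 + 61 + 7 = n^3 + n^2*(-6*t - 18) + n*(5*t^2 + 50*t + 56) - 40*t^2 - 16*t + 192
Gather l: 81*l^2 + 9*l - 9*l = 81*l^2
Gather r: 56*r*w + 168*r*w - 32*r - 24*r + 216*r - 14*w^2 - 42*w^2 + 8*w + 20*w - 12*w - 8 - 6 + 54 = r*(224*w + 160) - 56*w^2 + 16*w + 40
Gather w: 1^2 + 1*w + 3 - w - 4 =0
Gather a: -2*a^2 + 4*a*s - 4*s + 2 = -2*a^2 + 4*a*s - 4*s + 2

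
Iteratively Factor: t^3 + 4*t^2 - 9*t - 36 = (t + 4)*(t^2 - 9) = (t - 3)*(t + 4)*(t + 3)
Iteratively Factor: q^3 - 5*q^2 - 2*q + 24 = (q - 3)*(q^2 - 2*q - 8) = (q - 3)*(q + 2)*(q - 4)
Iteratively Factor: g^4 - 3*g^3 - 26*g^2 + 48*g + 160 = (g - 4)*(g^3 + g^2 - 22*g - 40) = (g - 4)*(g + 4)*(g^2 - 3*g - 10) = (g - 5)*(g - 4)*(g + 4)*(g + 2)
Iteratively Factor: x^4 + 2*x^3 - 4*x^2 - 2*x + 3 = (x - 1)*(x^3 + 3*x^2 - x - 3) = (x - 1)*(x + 3)*(x^2 - 1) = (x - 1)*(x + 1)*(x + 3)*(x - 1)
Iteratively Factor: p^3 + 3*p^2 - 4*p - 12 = (p - 2)*(p^2 + 5*p + 6) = (p - 2)*(p + 2)*(p + 3)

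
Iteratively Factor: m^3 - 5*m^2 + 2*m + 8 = (m - 2)*(m^2 - 3*m - 4) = (m - 2)*(m + 1)*(m - 4)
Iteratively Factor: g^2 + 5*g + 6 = (g + 2)*(g + 3)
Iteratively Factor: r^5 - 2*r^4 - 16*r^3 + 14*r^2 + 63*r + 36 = (r + 1)*(r^4 - 3*r^3 - 13*r^2 + 27*r + 36) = (r + 1)^2*(r^3 - 4*r^2 - 9*r + 36) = (r - 4)*(r + 1)^2*(r^2 - 9) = (r - 4)*(r - 3)*(r + 1)^2*(r + 3)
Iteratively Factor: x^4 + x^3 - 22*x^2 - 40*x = (x - 5)*(x^3 + 6*x^2 + 8*x) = (x - 5)*(x + 4)*(x^2 + 2*x) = x*(x - 5)*(x + 4)*(x + 2)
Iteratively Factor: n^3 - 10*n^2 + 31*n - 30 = (n - 5)*(n^2 - 5*n + 6) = (n - 5)*(n - 2)*(n - 3)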